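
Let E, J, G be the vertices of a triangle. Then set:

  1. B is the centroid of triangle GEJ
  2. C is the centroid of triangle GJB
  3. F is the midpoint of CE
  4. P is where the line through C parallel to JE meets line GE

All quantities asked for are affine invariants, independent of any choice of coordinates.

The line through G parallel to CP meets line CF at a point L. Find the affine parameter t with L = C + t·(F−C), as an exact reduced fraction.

t = -5/2

Set E = (0, 0), J = (1, 0), G = (0, 1); any affine frame gives the same invariant.
1. B is the centroid of triangle GEJ ⇒ B = (1/3, 1/3)
2. C is the centroid of triangle GJB ⇒ C = (4/9, 4/9)
3. F is the midpoint of CE ⇒ F = (2/9, 2/9)
4. P is where the line through C parallel to JE meets line GE ⇒ P = (0, 4/9)
through G parallel to CP: direction (-4/9, 0); meets CF at L = (1, 1)
L = C + t·(F−C) with t = -5/2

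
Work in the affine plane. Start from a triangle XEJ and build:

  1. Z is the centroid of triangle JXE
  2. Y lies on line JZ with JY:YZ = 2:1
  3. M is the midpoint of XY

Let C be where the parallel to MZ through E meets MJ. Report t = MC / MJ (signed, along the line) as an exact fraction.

t = -2/3

Choose coordinates X = (0, 0), E = (1, 0), J = (0, 1).
1. Z is the centroid of triangle JXE ⇒ Z = (1/3, 1/3)
2. Y lies on line JZ with JY:YZ = 2:1 ⇒ Y = (2/9, 5/9)
3. M is the midpoint of XY ⇒ M = (1/9, 5/18)
through E parallel to MZ: direction (2/9, 1/18); meets MJ at C = (5/27, -11/54)
C = M + t·(J−M) with t = -2/3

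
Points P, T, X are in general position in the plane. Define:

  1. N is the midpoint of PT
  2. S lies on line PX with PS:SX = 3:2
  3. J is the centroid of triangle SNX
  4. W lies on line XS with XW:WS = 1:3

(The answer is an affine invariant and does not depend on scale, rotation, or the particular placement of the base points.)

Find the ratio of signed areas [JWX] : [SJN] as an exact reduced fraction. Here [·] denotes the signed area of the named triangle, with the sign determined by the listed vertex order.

Choose coordinates P = (0, 0), T = (1, 0), X = (0, 1).
1. N is the midpoint of PT ⇒ N = (1/2, 0)
2. S lies on line PX with PS:SX = 3:2 ⇒ S = (0, 3/5)
3. J is the centroid of triangle SNX ⇒ J = (1/6, 8/15)
4. W lies on line XS with XW:WS = 1:3 ⇒ W = (0, 9/10)
2·[JWX] = -1/60, 2·[SJN] = -1/15
[JWX]:[SJN] = -1/60:-1/15 = 1/4

[JWX]:[SJN] = 1/4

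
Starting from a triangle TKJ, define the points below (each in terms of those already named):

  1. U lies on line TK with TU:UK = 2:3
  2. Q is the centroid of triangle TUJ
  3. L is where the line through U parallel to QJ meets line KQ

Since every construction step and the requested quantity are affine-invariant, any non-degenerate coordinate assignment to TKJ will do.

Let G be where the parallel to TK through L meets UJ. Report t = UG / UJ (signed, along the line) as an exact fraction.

t = 1/4

Set T = (0, 0), K = (1, 0), J = (0, 1); any affine frame gives the same invariant.
1. U lies on line TK with TU:UK = 2:3 ⇒ U = (2/5, 0)
2. Q is the centroid of triangle TUJ ⇒ Q = (2/15, 1/3)
3. L is where the line through U parallel to QJ meets line KQ ⇒ L = (7/20, 1/4)
through L parallel to TK: direction (1, 0); meets UJ at G = (3/10, 1/4)
G = U + t·(J−U) with t = 1/4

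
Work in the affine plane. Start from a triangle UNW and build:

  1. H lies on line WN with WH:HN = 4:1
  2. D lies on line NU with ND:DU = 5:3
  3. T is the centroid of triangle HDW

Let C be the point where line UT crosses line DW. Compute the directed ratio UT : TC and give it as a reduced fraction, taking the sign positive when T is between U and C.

UT:TC = -13/4

Choose coordinates U = (0, 0), N = (1, 0), W = (0, 1).
1. H lies on line WN with WH:HN = 4:1 ⇒ H = (4/5, 1/5)
2. D lies on line NU with ND:DU = 5:3 ⇒ D = (3/8, 0)
3. T is the centroid of triangle HDW ⇒ T = (47/120, 2/5)
line UT meets DW at C = (141/520, 18/65)
T = U + t·(C−U) with t = 13/9, so UT:TC = 13/9:-4/9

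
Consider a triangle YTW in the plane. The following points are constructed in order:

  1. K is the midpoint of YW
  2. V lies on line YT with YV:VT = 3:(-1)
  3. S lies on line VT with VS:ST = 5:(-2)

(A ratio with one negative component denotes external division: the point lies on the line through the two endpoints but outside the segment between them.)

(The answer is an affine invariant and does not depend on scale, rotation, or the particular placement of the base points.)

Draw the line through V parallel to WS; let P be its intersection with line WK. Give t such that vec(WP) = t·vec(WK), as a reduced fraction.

t = -5/2

Work in coordinates with Y = (0, 0), T = (1, 0), W = (0, 1).
1. K is the midpoint of YW ⇒ K = (0, 1/2)
2. V lies on line YT with YV:VT = 3:(-1) ⇒ V = (3/2, 0)
3. S lies on line VT with VS:ST = 5:(-2) ⇒ S = (2/3, 0)
through V parallel to WS: direction (2/3, -1); meets WK at P = (0, 9/4)
P = W + t·(K−W) with t = -5/2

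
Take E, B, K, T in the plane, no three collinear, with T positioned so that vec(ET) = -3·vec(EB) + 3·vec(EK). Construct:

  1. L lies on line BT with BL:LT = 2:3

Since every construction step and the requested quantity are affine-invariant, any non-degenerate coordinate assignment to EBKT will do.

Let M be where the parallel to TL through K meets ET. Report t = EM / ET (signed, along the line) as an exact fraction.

Set E = (0, 0), B = (1, 0), K = (0, 1), T = (-3, 3); any affine frame gives the same invariant.
1. L lies on line BT with BL:LT = 2:3 ⇒ L = (-3/5, 6/5)
through K parallel to TL: direction (12/5, -9/5); meets ET at M = (-4, 4)
M = E + t·(T−E) with t = 4/3

t = 4/3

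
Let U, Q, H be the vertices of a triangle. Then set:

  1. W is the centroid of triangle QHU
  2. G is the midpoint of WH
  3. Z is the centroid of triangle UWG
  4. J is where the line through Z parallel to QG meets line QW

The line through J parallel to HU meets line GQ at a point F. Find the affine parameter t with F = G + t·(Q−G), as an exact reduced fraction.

t = -1/3

Set U = (0, 0), Q = (1, 0), H = (0, 1); any affine frame gives the same invariant.
1. W is the centroid of triangle QHU ⇒ W = (1/3, 1/3)
2. G is the midpoint of WH ⇒ G = (1/6, 2/3)
3. Z is the centroid of triangle UWG ⇒ Z = (1/6, 1/3)
4. J is where the line through Z parallel to QG meets line QW ⇒ J = (-1/9, 5/9)
through J parallel to HU: direction (0, -1); meets GQ at F = (-1/9, 8/9)
F = G + t·(Q−G) with t = -1/3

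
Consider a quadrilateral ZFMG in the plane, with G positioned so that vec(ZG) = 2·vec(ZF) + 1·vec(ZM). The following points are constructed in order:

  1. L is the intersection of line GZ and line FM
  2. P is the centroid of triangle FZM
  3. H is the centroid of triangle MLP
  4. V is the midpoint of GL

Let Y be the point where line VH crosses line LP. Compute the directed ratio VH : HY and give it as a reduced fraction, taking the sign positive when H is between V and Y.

Set Z = (0, 0), F = (1, 0), M = (0, 1), G = (2, 1); any affine frame gives the same invariant.
1. L is the intersection of line GZ and line FM ⇒ L = (2/3, 1/3)
2. P is the centroid of triangle FZM ⇒ P = (1/3, 1/3)
3. H is the centroid of triangle MLP ⇒ H = (1/3, 5/9)
4. V is the midpoint of GL ⇒ V = (4/3, 2/3)
line VH meets LP at Y = (-5/3, 1/3)
H = V + t·(Y−V) with t = 1/3, so VH:HY = 1/3:2/3

VH:HY = 1/2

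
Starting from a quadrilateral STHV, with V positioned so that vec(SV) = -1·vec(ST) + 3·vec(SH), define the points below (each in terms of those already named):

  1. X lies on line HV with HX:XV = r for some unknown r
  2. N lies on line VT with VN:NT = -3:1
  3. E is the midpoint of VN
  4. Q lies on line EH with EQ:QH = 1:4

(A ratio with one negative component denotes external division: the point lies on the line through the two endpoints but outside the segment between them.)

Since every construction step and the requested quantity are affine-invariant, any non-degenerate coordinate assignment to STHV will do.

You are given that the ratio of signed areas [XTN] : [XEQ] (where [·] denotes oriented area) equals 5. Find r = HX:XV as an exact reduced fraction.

r = 2/3

Choose coordinates S = (0, 0), T = (1, 0), H = (0, 1), V = (-1, 3).
1. With HX:XV = r, write λ = r/(r+1) so X = H + λ·(V−H); X is affine-linear in λ
2. N lies on line VT with VN:NT = -3:1 ⇒ N = (2, -3/2)
3. E is the midpoint of VN ⇒ E = (1/2, 3/4)
4. Q lies on line EH with EQ:QH = 1:4 ⇒ Q = (2/5, 4/5)
Every point depending on X is an affine combination of X and λ-independent points, so each such coordinate is linear in λ; the λ² term in each signed area is a multiple of (V−H)×(V−H) = 0, so 2·[XTN] and 2·[XEQ] are each linear in λ. Evaluating at λ=0 and λ=1:
  2·[XTN] = 1/2·λ − 1/2,   2·[XEQ] = -3/20·λ
So [XTN]:[XEQ] = (1/2·λ − 1/2) / (-3/20·λ). Setting this equal to 5:
  1/2·λ − 1/2 = 5·(-3/20·λ)  ⇒  λ = 2/5
Then r = λ/(1−λ) = (2/5)/(3/5) = 2/3. Check: with r = 2/3, X = (-2/5, 9/5) and [XTN]:[XEQ] = 5 as required.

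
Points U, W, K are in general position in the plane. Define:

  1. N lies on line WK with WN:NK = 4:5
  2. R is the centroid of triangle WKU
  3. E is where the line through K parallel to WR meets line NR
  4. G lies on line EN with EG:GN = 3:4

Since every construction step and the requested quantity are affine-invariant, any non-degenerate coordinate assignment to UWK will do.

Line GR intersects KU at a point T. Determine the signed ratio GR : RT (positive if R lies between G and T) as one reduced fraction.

GR:RT = 8/7

Choose coordinates U = (0, 0), W = (1, 0), K = (0, 1).
1. N lies on line WK with WN:NK = 4:5 ⇒ N = (5/9, 4/9)
2. R is the centroid of triangle WKU ⇒ R = (1/3, 1/3)
3. E is where the line through K parallel to WR meets line NR ⇒ E = (5/6, 7/12)
4. G lies on line EN with EG:GN = 3:4 ⇒ G = (5/7, 11/21)
line GR meets KU at T = (0, 1/6)
R = G + t·(T−G) with t = 8/15, so GR:RT = 8/15:7/15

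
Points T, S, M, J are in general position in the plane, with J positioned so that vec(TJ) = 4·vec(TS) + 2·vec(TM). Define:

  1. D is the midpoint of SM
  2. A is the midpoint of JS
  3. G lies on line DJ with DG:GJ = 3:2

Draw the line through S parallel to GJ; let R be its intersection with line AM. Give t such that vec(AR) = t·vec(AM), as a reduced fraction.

t = -1/3

Choose coordinates T = (0, 0), S = (1, 0), M = (0, 1), J = (4, 2).
1. D is the midpoint of SM ⇒ D = (1/2, 1/2)
2. A is the midpoint of JS ⇒ A = (5/2, 1)
3. G lies on line DJ with DG:GJ = 3:2 ⇒ G = (13/5, 7/5)
through S parallel to GJ: direction (7/5, 3/5); meets AM at R = (10/3, 1)
R = A + t·(M−A) with t = -1/3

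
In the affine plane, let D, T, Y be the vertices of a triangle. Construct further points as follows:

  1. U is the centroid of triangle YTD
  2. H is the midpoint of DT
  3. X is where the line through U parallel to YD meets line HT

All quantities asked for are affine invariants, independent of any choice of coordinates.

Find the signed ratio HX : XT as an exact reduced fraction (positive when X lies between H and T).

HX:XT = -1/4

Assign D = (0, 0), T = (1, 0), Y = (0, 1) — the answer is frame-independent, so this choice is without loss of generality.
1. U is the centroid of triangle YTD ⇒ U = (1/3, 1/3)
2. H is the midpoint of DT ⇒ H = (1/2, 0)
3. X is where the line through U parallel to YD meets line HT ⇒ X = (1/3, 0)
X = H + t·(T−H) with t = -1/3, so HX:XT = t:(1−t) = -1/3:4/3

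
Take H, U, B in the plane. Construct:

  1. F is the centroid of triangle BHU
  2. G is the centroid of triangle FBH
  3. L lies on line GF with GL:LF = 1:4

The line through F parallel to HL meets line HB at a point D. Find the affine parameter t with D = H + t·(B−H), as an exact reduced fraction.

Set H = (0, 0), U = (1, 0), B = (0, 1); any affine frame gives the same invariant.
1. F is the centroid of triangle BHU ⇒ F = (1/3, 1/3)
2. G is the centroid of triangle FBH ⇒ G = (1/9, 4/9)
3. L lies on line GF with GL:LF = 1:4 ⇒ L = (7/45, 19/45)
through F parallel to HL: direction (7/45, 19/45); meets HB at D = (0, -4/7)
D = H + t·(B−H) with t = -4/7

t = -4/7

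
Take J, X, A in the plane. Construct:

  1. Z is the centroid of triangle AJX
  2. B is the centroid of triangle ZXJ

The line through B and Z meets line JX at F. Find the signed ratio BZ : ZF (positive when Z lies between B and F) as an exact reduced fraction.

Work in coordinates with J = (0, 0), X = (1, 0), A = (0, 1).
1. Z is the centroid of triangle AJX ⇒ Z = (1/3, 1/3)
2. B is the centroid of triangle ZXJ ⇒ B = (4/9, 1/9)
line BZ meets JX at F = (1/2, 0)
Z = B + t·(F−B) with t = -2, so BZ:ZF = -2:3

BZ:ZF = -2/3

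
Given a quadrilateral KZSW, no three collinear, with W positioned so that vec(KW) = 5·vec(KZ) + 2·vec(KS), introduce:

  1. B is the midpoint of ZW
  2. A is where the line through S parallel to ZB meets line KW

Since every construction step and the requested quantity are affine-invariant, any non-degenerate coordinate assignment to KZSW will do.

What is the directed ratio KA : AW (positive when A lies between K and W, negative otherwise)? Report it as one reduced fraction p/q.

KA:AW = -2/3

Assign K = (0, 0), Z = (1, 0), S = (0, 1), W = (5, 2) — the answer is frame-independent, so this choice is without loss of generality.
1. B is the midpoint of ZW ⇒ B = (3, 1)
2. A is where the line through S parallel to ZB meets line KW ⇒ A = (-10, -4)
A = K + t·(W−K) with t = -2, so KA:AW = t:(1−t) = -2:3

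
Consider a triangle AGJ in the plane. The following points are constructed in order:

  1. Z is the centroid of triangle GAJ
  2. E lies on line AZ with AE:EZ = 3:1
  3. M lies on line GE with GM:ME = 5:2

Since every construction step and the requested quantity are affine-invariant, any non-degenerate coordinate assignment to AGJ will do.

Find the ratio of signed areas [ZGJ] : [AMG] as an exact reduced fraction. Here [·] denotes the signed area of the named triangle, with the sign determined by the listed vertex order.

[ZGJ]:[AMG] = -28/15

Choose coordinates A = (0, 0), G = (1, 0), J = (0, 1).
1. Z is the centroid of triangle GAJ ⇒ Z = (1/3, 1/3)
2. E lies on line AZ with AE:EZ = 3:1 ⇒ E = (1/4, 1/4)
3. M lies on line GE with GM:ME = 5:2 ⇒ M = (13/28, 5/28)
2·[ZGJ] = 1/3, 2·[AMG] = -5/28
[ZGJ]:[AMG] = 1/3:-5/28 = -28/15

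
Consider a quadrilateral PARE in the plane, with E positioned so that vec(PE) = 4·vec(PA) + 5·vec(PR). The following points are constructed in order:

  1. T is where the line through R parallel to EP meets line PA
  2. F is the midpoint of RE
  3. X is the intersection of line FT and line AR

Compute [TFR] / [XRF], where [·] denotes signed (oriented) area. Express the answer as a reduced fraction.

[TFR]:[XRF] = -29/20

Choose coordinates P = (0, 0), A = (1, 0), R = (0, 1), E = (4, 5).
1. T is where the line through R parallel to EP meets line PA ⇒ T = (-4/5, 0)
2. F is the midpoint of RE ⇒ F = (2, 3)
3. X is the intersection of line FT and line AR ⇒ X = (2/29, 27/29)
2·[TFR] = 2/5, 2·[XRF] = -8/29
[TFR]:[XRF] = 2/5:-8/29 = -29/20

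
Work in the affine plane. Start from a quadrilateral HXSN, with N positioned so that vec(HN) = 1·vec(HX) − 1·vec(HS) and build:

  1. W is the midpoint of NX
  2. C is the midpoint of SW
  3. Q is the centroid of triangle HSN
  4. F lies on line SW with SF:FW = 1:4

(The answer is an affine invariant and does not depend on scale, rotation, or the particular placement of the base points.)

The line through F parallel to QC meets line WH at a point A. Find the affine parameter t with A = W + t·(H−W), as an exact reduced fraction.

t = 6/5

Choose coordinates H = (0, 0), X = (1, 0), S = (0, 1), N = (1, -1).
1. W is the midpoint of NX ⇒ W = (1, -1/2)
2. C is the midpoint of SW ⇒ C = (1/2, 1/4)
3. Q is the centroid of triangle HSN ⇒ Q = (1/3, 0)
4. F lies on line SW with SF:FW = 1:4 ⇒ F = (1/5, 7/10)
through F parallel to QC: direction (1/6, 1/4); meets WH at A = (-1/5, 1/10)
A = W + t·(H−W) with t = 6/5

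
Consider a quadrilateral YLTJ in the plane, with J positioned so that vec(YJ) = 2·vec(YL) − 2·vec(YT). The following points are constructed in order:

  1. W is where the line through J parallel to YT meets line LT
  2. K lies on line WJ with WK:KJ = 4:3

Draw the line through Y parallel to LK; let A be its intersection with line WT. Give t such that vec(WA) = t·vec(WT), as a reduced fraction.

Choose coordinates Y = (0, 0), L = (1, 0), T = (0, 1), J = (2, -2).
1. W is where the line through J parallel to YT meets line LT ⇒ W = (2, -1)
2. K lies on line WJ with WK:KJ = 4:3 ⇒ K = (2, -11/7)
through Y parallel to LK: direction (1, -11/7); meets WT at A = (-7/4, 11/4)
A = W + t·(T−W) with t = 15/8

t = 15/8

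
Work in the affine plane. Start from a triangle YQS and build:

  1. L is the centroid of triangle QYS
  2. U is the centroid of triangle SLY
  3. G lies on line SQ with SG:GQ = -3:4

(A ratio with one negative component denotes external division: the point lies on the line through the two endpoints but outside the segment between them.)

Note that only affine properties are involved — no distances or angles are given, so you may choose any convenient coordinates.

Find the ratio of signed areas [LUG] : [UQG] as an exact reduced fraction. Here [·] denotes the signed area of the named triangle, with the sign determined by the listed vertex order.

Assign Y = (0, 0), Q = (1, 0), S = (0, 1) — the answer is frame-independent, so this choice is without loss of generality.
1. L is the centroid of triangle QYS ⇒ L = (1/3, 1/3)
2. U is the centroid of triangle SLY ⇒ U = (1/9, 4/9)
3. G lies on line SQ with SG:GQ = -3:4 ⇒ G = (-3, 4)
2·[LUG] = -4/9, 2·[UQG] = 16/9
[LUG]:[UQG] = -4/9:16/9 = -1/4

[LUG]:[UQG] = -1/4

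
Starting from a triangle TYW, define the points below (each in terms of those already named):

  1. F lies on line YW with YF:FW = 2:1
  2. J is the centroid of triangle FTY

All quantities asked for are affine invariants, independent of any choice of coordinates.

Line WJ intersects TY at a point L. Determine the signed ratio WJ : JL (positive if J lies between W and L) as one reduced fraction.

Set T = (0, 0), Y = (1, 0), W = (0, 1); any affine frame gives the same invariant.
1. F lies on line YW with YF:FW = 2:1 ⇒ F = (1/3, 2/3)
2. J is the centroid of triangle FTY ⇒ J = (4/9, 2/9)
line WJ meets TY at L = (4/7, 0)
J = W + t·(L−W) with t = 7/9, so WJ:JL = 7/9:2/9

WJ:JL = 7/2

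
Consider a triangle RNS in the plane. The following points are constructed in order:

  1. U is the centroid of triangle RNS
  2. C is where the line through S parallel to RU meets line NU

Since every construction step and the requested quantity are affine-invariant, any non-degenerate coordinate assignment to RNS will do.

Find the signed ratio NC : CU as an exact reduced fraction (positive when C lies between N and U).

NC:CU = -2

Set R = (0, 0), N = (1, 0), S = (0, 1); any affine frame gives the same invariant.
1. U is the centroid of triangle RNS ⇒ U = (1/3, 1/3)
2. C is where the line through S parallel to RU meets line NU ⇒ C = (-1/3, 2/3)
C = N + t·(U−N) with t = 2, so NC:CU = t:(1−t) = 2:-1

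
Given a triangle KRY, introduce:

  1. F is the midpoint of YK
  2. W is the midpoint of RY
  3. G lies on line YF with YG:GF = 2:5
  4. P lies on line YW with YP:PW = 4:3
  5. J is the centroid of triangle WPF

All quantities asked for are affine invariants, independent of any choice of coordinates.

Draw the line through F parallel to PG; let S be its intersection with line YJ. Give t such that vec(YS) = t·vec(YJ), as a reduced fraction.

t = 42/25

Work in coordinates with K = (0, 0), R = (1, 0), Y = (0, 1).
1. F is the midpoint of YK ⇒ F = (0, 1/2)
2. W is the midpoint of RY ⇒ W = (1/2, 1/2)
3. G lies on line YF with YG:GF = 2:5 ⇒ G = (0, 6/7)
4. P lies on line YW with YP:PW = 4:3 ⇒ P = (2/7, 5/7)
5. J is the centroid of triangle WPF ⇒ J = (11/42, 4/7)
through F parallel to PG: direction (-2/7, 1/7); meets YJ at S = (11/25, 7/25)
S = Y + t·(J−Y) with t = 42/25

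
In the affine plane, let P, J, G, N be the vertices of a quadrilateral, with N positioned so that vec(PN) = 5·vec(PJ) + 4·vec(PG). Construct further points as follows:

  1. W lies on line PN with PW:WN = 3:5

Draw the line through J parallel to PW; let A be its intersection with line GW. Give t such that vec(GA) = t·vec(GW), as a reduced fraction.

t = 9/5

Work in coordinates with P = (0, 0), J = (1, 0), G = (0, 1), N = (5, 4).
1. W lies on line PN with PW:WN = 3:5 ⇒ W = (15/8, 3/2)
through J parallel to PW: direction (15/8, 3/2); meets GW at A = (27/8, 19/10)
A = G + t·(W−G) with t = 9/5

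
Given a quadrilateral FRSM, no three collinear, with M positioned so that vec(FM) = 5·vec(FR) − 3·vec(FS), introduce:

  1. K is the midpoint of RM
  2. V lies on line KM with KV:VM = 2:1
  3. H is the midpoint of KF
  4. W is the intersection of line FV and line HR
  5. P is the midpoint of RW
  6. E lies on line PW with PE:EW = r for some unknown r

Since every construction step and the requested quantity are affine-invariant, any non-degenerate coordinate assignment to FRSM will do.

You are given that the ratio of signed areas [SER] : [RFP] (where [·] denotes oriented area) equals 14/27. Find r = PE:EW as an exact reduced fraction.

r = 5/4

Assign F = (0, 0), R = (1, 0), S = (0, 1), M = (5, -3) — the answer is frame-independent, so this choice is without loss of generality.
1. K is the midpoint of RM ⇒ K = (3, -3/2)
2. V lies on line KM with KV:VM = 2:1 ⇒ V = (13/3, -5/2)
3. H is the midpoint of KF ⇒ H = (3/2, -3/4)
4. W is the intersection of line FV and line HR ⇒ W = (13/8, -15/16)
5. P is the midpoint of RW ⇒ P = (21/16, -15/32)
6. With PE:EW = r, write λ = r/(r+1) so E = P + λ·(W−P); E is affine-linear in λ
Every point depending on E is an affine combination of E and λ-independent points, so each such coordinate is linear in λ; the λ² term in each signed area is a multiple of (W−P)×(W−P) = 0, so 2·[SER] and 2·[RFP] are each linear in λ. Evaluating at λ=0 and λ=1:
  2·[SER] = 5/32·λ + 5/32,   2·[RFP] = 15/32
So [SER]:[RFP] = (5/32·λ + 5/32) / (15/32). Setting this equal to 14/27:
  5/32·λ + 5/32 = 14/27·(15/32)  ⇒  λ = 5/9
Then r = λ/(1−λ) = (5/9)/(4/9) = 5/4. Check: with r = 5/4, E = (107/72, -35/48) and [SER]:[RFP] = 14/27 as required.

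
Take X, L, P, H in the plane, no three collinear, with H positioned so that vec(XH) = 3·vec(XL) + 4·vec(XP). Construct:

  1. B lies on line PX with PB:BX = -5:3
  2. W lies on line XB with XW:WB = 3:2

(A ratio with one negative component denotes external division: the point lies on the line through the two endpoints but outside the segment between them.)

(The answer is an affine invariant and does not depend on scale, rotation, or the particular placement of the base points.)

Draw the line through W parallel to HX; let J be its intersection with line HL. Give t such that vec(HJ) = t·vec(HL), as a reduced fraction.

t = 27/40

Assign X = (0, 0), L = (1, 0), P = (0, 1), H = (3, 4) — the answer is frame-independent, so this choice is without loss of generality.
1. B lies on line PX with PB:BX = -5:3 ⇒ B = (0, -3/2)
2. W lies on line XB with XW:WB = 3:2 ⇒ W = (0, -9/10)
through W parallel to HX: direction (-3, -4); meets HL at J = (33/20, 13/10)
J = H + t·(L−H) with t = 27/40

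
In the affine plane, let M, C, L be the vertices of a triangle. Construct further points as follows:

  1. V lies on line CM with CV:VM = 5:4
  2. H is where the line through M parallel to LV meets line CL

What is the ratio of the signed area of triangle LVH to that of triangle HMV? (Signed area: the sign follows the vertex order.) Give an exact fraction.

Assign M = (0, 0), C = (1, 0), L = (0, 1) — the answer is frame-independent, so this choice is without loss of generality.
1. V lies on line CM with CV:VM = 5:4 ⇒ V = (4/9, 0)
2. H is where the line through M parallel to LV meets line CL ⇒ H = (-4/5, 9/5)
2·[LVH] = -4/9, 2·[HMV] = 4/5
[LVH]:[HMV] = -4/9:4/5 = -5/9

[LVH]:[HMV] = -5/9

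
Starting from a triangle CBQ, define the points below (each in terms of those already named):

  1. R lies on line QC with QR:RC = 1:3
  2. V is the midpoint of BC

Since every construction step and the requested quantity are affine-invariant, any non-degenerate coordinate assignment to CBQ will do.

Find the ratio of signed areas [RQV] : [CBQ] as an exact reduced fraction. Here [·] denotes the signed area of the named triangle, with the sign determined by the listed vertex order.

[RQV]:[CBQ] = -1/8

Choose coordinates C = (0, 0), B = (1, 0), Q = (0, 1).
1. R lies on line QC with QR:RC = 1:3 ⇒ R = (0, 3/4)
2. V is the midpoint of BC ⇒ V = (1/2, 0)
2·[RQV] = -1/8, 2·[CBQ] = 1
[RQV]:[CBQ] = -1/8:1 = -1/8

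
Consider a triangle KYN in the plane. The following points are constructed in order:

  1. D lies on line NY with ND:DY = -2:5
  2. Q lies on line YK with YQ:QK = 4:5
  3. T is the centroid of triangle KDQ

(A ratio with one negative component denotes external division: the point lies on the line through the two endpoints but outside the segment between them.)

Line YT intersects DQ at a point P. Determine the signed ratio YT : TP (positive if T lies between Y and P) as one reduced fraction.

Choose coordinates K = (0, 0), Y = (1, 0), N = (0, 1).
1. D lies on line NY with ND:DY = -2:5 ⇒ D = (-2/3, 5/3)
2. Q lies on line YK with YQ:QK = 4:5 ⇒ Q = (5/9, 0)
3. T is the centroid of triangle KDQ ⇒ T = (-1/27, 5/9)
line YT meets DQ at P = (41/153, 20/51)
T = Y + t·(P−Y) with t = 17/12, so YT:TP = 17/12:-5/12

YT:TP = -17/5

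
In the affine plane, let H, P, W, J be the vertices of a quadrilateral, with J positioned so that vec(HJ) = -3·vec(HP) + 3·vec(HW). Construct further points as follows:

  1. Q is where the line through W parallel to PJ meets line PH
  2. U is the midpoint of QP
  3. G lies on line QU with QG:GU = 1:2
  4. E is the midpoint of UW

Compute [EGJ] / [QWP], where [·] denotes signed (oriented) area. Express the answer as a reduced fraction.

[EGJ]:[QWP] = -1/6

Choose coordinates H = (0, 0), P = (1, 0), W = (0, 1), J = (-3, 3).
1. Q is where the line through W parallel to PJ meets line PH ⇒ Q = (4/3, 0)
2. U is the midpoint of QP ⇒ U = (7/6, 0)
3. G lies on line QU with QG:GU = 1:2 ⇒ G = (23/18, 0)
4. E is the midpoint of UW ⇒ E = (7/12, 1/2)
2·[EGJ] = -1/18, 2·[QWP] = 1/3
[EGJ]:[QWP] = -1/18:1/3 = -1/6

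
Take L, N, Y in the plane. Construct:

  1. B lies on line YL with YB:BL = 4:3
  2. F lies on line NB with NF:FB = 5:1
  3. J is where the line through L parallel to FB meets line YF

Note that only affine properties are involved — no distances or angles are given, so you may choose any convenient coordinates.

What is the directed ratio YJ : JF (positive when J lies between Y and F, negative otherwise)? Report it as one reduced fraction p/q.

Set L = (0, 0), N = (1, 0), Y = (0, 1); any affine frame gives the same invariant.
1. B lies on line YL with YB:BL = 4:3 ⇒ B = (0, 3/7)
2. F lies on line NB with NF:FB = 5:1 ⇒ F = (1/6, 5/14)
3. J is where the line through L parallel to FB meets line YF ⇒ J = (7/24, -1/8)
J = Y + t·(F−Y) with t = 7/4, so YJ:JF = t:(1−t) = 7/4:-3/4

YJ:JF = -7/3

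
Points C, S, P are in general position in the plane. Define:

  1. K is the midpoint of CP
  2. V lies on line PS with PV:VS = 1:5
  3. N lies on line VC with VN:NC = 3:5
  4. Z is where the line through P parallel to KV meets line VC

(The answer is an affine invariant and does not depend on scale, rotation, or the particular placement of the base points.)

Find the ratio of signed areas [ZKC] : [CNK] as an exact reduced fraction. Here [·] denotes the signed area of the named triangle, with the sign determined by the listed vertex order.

[ZKC]:[CNK] = 16/5

Work in coordinates with C = (0, 0), S = (1, 0), P = (0, 1).
1. K is the midpoint of CP ⇒ K = (0, 1/2)
2. V lies on line PS with PV:VS = 1:5 ⇒ V = (1/6, 5/6)
3. N lies on line VC with VN:NC = 3:5 ⇒ N = (5/48, 25/48)
4. Z is where the line through P parallel to KV meets line VC ⇒ Z = (1/3, 5/3)
2·[ZKC] = 1/6, 2·[CNK] = 5/96
[ZKC]:[CNK] = 1/6:5/96 = 16/5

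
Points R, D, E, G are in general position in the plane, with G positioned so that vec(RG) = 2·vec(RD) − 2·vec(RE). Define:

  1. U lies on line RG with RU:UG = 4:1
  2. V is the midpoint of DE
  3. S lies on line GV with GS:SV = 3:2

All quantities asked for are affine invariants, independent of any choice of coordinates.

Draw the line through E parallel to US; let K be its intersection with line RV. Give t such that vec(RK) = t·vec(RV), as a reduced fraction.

t = 5/8

Assign R = (0, 0), D = (1, 0), E = (0, 1), G = (2, -2) — the answer is frame-independent, so this choice is without loss of generality.
1. U lies on line RG with RU:UG = 4:1 ⇒ U = (8/5, -8/5)
2. V is the midpoint of DE ⇒ V = (1/2, 1/2)
3. S lies on line GV with GS:SV = 3:2 ⇒ S = (11/10, -1/2)
through E parallel to US: direction (-1/2, 11/10); meets RV at K = (5/16, 5/16)
K = R + t·(V−R) with t = 5/8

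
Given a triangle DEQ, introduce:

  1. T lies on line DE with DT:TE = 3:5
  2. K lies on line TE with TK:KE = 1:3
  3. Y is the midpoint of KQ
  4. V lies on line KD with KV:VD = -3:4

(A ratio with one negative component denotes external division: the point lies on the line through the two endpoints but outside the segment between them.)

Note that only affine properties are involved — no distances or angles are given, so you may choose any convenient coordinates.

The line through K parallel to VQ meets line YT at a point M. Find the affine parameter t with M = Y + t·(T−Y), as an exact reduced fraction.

t = 51/61

Assign D = (0, 0), E = (1, 0), Q = (0, 1) — the answer is frame-independent, so this choice is without loss of generality.
1. T lies on line DE with DT:TE = 3:5 ⇒ T = (3/8, 0)
2. K lies on line TE with TK:KE = 1:3 ⇒ K = (17/32, 0)
3. Y is the midpoint of KQ ⇒ Y = (17/64, 1/2)
4. V lies on line KD with KV:VD = -3:4 ⇒ V = (17/8, 0)
through K parallel to VQ: direction (-17/8, 1); meets YT at M = (697/1952, 5/61)
M = Y + t·(T−Y) with t = 51/61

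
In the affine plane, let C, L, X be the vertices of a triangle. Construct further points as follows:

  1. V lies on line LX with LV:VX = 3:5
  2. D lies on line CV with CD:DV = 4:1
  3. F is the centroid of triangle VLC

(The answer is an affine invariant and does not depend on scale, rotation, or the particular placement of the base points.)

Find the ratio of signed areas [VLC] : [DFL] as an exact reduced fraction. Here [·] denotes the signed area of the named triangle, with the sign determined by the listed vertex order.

[VLC]:[DFL] = -5

Set C = (0, 0), L = (1, 0), X = (0, 1); any affine frame gives the same invariant.
1. V lies on line LX with LV:VX = 3:5 ⇒ V = (5/8, 3/8)
2. D lies on line CV with CD:DV = 4:1 ⇒ D = (1/2, 3/10)
3. F is the centroid of triangle VLC ⇒ F = (13/24, 1/8)
2·[VLC] = -3/8, 2·[DFL] = 3/40
[VLC]:[DFL] = -3/8:3/40 = -5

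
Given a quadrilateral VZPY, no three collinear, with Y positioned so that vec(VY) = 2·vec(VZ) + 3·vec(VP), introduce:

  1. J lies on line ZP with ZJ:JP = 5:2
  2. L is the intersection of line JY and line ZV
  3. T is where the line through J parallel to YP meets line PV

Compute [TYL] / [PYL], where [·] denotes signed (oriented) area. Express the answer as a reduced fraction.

Assign V = (0, 0), Z = (1, 0), P = (0, 1), Y = (2, 3) — the answer is frame-independent, so this choice is without loss of generality.
1. J lies on line ZP with ZJ:JP = 5:2 ⇒ J = (2/7, 5/7)
2. L is the intersection of line JY and line ZV ⇒ L = (-1/4, 0)
3. T is where the line through J parallel to YP meets line PV ⇒ T = (0, 3/7)
2·[TYL] = -3/14, 2·[PYL] = -3/2
[TYL]:[PYL] = -3/14:-3/2 = 1/7

[TYL]:[PYL] = 1/7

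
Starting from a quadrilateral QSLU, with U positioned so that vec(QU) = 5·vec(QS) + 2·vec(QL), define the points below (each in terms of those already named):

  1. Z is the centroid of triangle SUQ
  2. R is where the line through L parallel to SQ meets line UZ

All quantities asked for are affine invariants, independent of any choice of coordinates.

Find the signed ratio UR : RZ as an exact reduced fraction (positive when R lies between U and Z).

Work in coordinates with Q = (0, 0), S = (1, 0), L = (0, 1), U = (5, 2).
1. Z is the centroid of triangle SUQ ⇒ Z = (2, 2/3)
2. R is where the line through L parallel to SQ meets line UZ ⇒ R = (11/4, 1)
R = U + t·(Z−U) with t = 3/4, so UR:RZ = t:(1−t) = 3/4:1/4

UR:RZ = 3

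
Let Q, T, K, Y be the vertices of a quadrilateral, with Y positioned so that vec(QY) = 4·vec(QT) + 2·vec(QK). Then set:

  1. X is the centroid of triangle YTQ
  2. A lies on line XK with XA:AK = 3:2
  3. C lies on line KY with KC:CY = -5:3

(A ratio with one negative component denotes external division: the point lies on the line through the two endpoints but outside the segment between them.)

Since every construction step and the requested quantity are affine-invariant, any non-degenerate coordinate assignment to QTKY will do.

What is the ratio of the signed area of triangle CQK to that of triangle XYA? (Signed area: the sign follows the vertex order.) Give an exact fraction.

Assign Q = (0, 0), T = (1, 0), K = (0, 1), Y = (4, 2) — the answer is frame-independent, so this choice is without loss of generality.
1. X is the centroid of triangle YTQ ⇒ X = (5/3, 2/3)
2. A lies on line XK with XA:AK = 3:2 ⇒ A = (2/3, 13/15)
3. C lies on line KY with KC:CY = -5:3 ⇒ C = (10, 7/2)
2·[CQK] = -10, 2·[XYA] = 9/5
[CQK]:[XYA] = -10:9/5 = -50/9

[CQK]:[XYA] = -50/9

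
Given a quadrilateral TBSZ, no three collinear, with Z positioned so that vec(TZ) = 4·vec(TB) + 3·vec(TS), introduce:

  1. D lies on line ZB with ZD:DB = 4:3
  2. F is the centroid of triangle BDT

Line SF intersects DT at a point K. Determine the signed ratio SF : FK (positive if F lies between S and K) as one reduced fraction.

Assign T = (0, 0), B = (1, 0), S = (0, 1), Z = (4, 3) — the answer is frame-independent, so this choice is without loss of generality.
1. D lies on line ZB with ZD:DB = 4:3 ⇒ D = (16/7, 9/7)
2. F is the centroid of triangle BDT ⇒ F = (23/21, 3/7)
line SF meets DT at K = (368/399, 69/133)
F = S + t·(K−S) with t = 19/16, so SF:FK = 19/16:-3/16

SF:FK = -19/3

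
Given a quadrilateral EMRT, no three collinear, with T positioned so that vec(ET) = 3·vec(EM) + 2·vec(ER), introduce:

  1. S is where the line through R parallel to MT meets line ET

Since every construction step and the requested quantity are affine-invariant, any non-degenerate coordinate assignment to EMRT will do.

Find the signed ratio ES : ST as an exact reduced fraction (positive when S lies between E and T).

ES:ST = -1/2

Choose coordinates E = (0, 0), M = (1, 0), R = (0, 1), T = (3, 2).
1. S is where the line through R parallel to MT meets line ET ⇒ S = (-3, -2)
S = E + t·(T−E) with t = -1, so ES:ST = t:(1−t) = -1:2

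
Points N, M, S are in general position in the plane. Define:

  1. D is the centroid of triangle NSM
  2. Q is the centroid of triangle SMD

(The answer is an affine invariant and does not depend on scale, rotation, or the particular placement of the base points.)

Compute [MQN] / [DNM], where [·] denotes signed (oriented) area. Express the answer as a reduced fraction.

Set N = (0, 0), M = (1, 0), S = (0, 1); any affine frame gives the same invariant.
1. D is the centroid of triangle NSM ⇒ D = (1/3, 1/3)
2. Q is the centroid of triangle SMD ⇒ Q = (4/9, 4/9)
2·[MQN] = 4/9, 2·[DNM] = 1/3
[MQN]:[DNM] = 4/9:1/3 = 4/3

[MQN]:[DNM] = 4/3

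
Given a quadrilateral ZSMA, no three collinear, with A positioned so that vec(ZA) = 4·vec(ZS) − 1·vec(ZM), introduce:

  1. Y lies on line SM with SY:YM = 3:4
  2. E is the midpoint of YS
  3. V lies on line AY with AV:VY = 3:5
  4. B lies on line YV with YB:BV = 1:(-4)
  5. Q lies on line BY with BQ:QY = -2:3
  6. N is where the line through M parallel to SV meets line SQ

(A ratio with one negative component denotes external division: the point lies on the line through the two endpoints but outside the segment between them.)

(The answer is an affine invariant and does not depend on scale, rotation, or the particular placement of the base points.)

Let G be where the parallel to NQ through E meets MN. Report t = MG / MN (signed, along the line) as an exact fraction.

Choose coordinates Z = (0, 0), S = (1, 0), M = (0, 1), A = (4, -1).
1. Y lies on line SM with SY:YM = 3:4 ⇒ Y = (4/7, 3/7)
2. E is the midpoint of YS ⇒ E = (11/14, 3/14)
3. V lies on line AY with AV:VY = 3:5 ⇒ V = (19/7, -13/28)
4. B lies on line YV with YB:BV = 1:(-4) ⇒ B = (-1/7, 61/84)
5. Q lies on line BY with BQ:QY = -2:3 ⇒ Q = (-11/7, 37/28)
6. N is where the line through M parallel to SV meets line SQ ⇒ N = (-2, 37/24)
through E parallel to NQ: direction (3/7, -37/168); meets MN at G = (-11/7, 479/336)
G = M + t·(N−M) with t = 11/14

t = 11/14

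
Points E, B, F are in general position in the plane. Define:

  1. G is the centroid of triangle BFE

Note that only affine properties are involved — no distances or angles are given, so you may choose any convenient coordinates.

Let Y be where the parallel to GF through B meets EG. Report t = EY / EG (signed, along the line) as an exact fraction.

t = 2

Choose coordinates E = (0, 0), B = (1, 0), F = (0, 1).
1. G is the centroid of triangle BFE ⇒ G = (1/3, 1/3)
through B parallel to GF: direction (-1/3, 2/3); meets EG at Y = (2/3, 2/3)
Y = E + t·(G−E) with t = 2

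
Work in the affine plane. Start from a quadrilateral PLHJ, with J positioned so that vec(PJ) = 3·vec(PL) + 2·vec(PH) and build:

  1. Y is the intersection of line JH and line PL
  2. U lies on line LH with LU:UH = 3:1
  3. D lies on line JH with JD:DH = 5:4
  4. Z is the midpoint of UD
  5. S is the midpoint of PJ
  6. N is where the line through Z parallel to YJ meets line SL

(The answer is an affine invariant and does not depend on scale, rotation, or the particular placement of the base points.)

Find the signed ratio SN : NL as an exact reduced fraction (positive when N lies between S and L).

Set P = (0, 0), L = (1, 0), H = (0, 1), J = (3, 2); any affine frame gives the same invariant.
1. Y is the intersection of line JH and line PL ⇒ Y = (-3, 0)
2. U lies on line LH with LU:UH = 3:1 ⇒ U = (1/4, 3/4)
3. D lies on line JH with JD:DH = 5:4 ⇒ D = (4/3, 13/9)
4. Z is the midpoint of UD ⇒ Z = (19/24, 79/72)
5. S is the midpoint of PJ ⇒ S = (3/2, 1)
6. N is where the line through Z parallel to YJ meets line SL ⇒ N = (17/10, 7/5)
N = S + t·(L−S) with t = -2/5, so SN:NL = t:(1−t) = -2/5:7/5

SN:NL = -2/7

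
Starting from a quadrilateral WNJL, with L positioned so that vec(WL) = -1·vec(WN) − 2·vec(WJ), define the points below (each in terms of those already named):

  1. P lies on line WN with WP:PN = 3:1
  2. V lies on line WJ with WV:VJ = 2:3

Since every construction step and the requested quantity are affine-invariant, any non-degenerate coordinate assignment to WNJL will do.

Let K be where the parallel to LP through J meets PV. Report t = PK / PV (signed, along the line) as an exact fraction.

t = 65/44

Set W = (0, 0), N = (1, 0), J = (0, 1), L = (-1, -2); any affine frame gives the same invariant.
1. P lies on line WN with WP:PN = 3:1 ⇒ P = (3/4, 0)
2. V lies on line WJ with WV:VJ = 2:3 ⇒ V = (0, 2/5)
through J parallel to LP: direction (7/4, 2); meets PV at K = (-63/176, 13/22)
K = P + t·(V−P) with t = 65/44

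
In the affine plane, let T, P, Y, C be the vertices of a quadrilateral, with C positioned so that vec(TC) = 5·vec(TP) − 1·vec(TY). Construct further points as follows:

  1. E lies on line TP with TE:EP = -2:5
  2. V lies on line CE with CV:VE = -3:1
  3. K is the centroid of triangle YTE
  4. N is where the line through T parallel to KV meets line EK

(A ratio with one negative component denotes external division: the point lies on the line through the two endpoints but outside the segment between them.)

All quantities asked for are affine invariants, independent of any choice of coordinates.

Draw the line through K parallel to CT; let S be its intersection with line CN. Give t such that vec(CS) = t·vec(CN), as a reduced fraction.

Choose coordinates T = (0, 0), P = (1, 0), Y = (0, 1), C = (5, -1).
1. E lies on line TP with TE:EP = -2:5 ⇒ E = (-2/3, 0)
2. V lies on line CE with CV:VE = -3:1 ⇒ V = (-7/2, 1/2)
3. K is the centroid of triangle YTE ⇒ K = (-2/9, 1/3)
4. N is where the line through T parallel to KV meets line EK ⇒ N = (-118/189, 2/63)
through K parallel to CT: direction (-5, 1); meets CN at S = (17779/792, -1109/264)
S = C + t·(N−C) with t = -273/88

t = -273/88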